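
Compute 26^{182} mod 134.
86

Using successive squaring:
Binary expansion of 182: 10110110
Powers of 26 mod 134 (each is the square of the previous):
  26^1 ≡ 26 (mod 134)
  26^2 ≡ 26² = 676 ≡ 6 (mod 134)
  26^4 ≡ 6² = 36 ≡ 36 (mod 134)
  26^8 ≡ 36² = 1296 ≡ 90 (mod 134)
  26^16 ≡ 90² = 8100 ≡ 60 (mod 134)
  26^32 ≡ 60² = 3600 ≡ 116 (mod 134)
  26^64 ≡ 116² = 13456 ≡ 56 (mod 134)
  26^128 ≡ 56² = 3136 ≡ 54 (mod 134)
182 = 128 + 32 + 16 + 4 + 2, so 26^182 = 26^128 × 26^32 × 26^16 × 26^4 × 26^2 ≡ 54 × 116 × 60 × 36 × 6 (mod 134)
Multiplying step by step:
  54 × 116 = 6264 ≡ 100 (mod 134)
  100 × 60 = 6000 ≡ 104 (mod 134)
  104 × 36 = 3744 ≡ 126 (mod 134)
  126 × 6 = 756 ≡ 86 (mod 134)
Result: 26^182 ≡ 86 (mod 134)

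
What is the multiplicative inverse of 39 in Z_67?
55

Using Extended Euclidean Algorithm:
gcd(39, 67) = 1
Bezout coefficients: 39 × -12 + 67 × 7 = 1
So 39 × -12 ≡ 1 (mod 67)
The inverse is -12 mod 67 = 55
Verification: 39 × 55 = 2145 = 32 × 67 + 1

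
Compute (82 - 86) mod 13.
9

(82 - 86) = -4
-4 mod 13 = 9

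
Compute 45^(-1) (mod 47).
45^(-1) ≡ 23 (mod 47). Verification: 45 × 23 = 1035 ≡ 1 (mod 47)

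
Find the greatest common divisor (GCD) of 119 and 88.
1

Using the Euclidean algorithm:
119 = 1 × 88 + 31
88 = 2 × 31 + 26
31 = 1 × 26 + 5
26 = 5 × 5 + 1
5 = 5 × 1 + 0

GCD(119, 88) = 1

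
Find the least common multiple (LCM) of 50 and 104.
2600

First find GCD(50, 104) using the Euclidean algorithm:
50 = 0 × 104 + 50
104 = 2 × 50 + 4
50 = 12 × 4 + 2
4 = 2 × 2 + 0
GCD(50, 104) = 2

LCM formula: LCM(a, b) = (a × b) / GCD(a, b)
LCM(50, 104) = (50 × 104) / 2
LCM(50, 104) = 5200 / 2
LCM(50, 104) = 2600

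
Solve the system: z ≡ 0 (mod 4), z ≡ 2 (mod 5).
M = 4 × 5 = 20. M₁ = 5, y₁ ≡ 1 (mod 4). M₂ = 4, y₂ ≡ 4 (mod 5). z = 0×5×1 + 2×4×4 ≡ 12 (mod 20)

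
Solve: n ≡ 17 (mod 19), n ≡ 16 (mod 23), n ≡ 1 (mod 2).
M = 19 × 23 × 2 = 874. M₁ = 46, y₁ ≡ 12 (mod 19). M₂ = 38, y₂ ≡ 20 (mod 23). M₃ = 437, y₃ ≡ 1 (mod 2). n = 17×46×12 + 16×38×20 + 1×437×1 ≡ 131 (mod 874)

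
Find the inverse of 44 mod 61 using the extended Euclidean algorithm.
Extended GCD: 44(-18) + 61(13) = 1. So 44^(-1) ≡ 43 ≡ 43 (mod 61). Verify: 44 × 43 = 1892 ≡ 1 (mod 61)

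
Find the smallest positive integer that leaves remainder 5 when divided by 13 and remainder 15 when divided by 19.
M = 13 × 19 = 247. M₁ = 19, y₁ ≡ 11 (mod 13). M₂ = 13, y₂ ≡ 3 (mod 19). x = 5×19×11 + 15×13×3 ≡ 148 (mod 247). The smallest positive such number is 148.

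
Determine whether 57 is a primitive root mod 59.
p - 1 = 58 has prime divisors 2, 29. Check 57^(58/q) mod 59 for each: 57^(58/2) = 57^29 ≡ 1, 57^(58/29) = 57^2 ≡ 4 (mod 59). Since 57^29 ≡ 1 (mod 59), the order of 57 divides 29 (in fact the order is 29) ≠ 58, so it is not a primitive root.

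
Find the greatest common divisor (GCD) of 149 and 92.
1

Using the Euclidean algorithm:
149 = 1 × 92 + 57
92 = 1 × 57 + 35
57 = 1 × 35 + 22
35 = 1 × 22 + 13
22 = 1 × 13 + 9
13 = 1 × 9 + 4
9 = 2 × 4 + 1
4 = 4 × 1 + 0

GCD(149, 92) = 1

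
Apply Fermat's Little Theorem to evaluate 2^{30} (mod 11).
1

By Fermat's Little Theorem, a^(p-1) ≡ 1 (mod p) for prime p and gcd(a, p) = 1
Here p = 11, so 2^10 ≡ 1 (mod 11)
We can reduce the exponent: 30 mod 10 = 0
So 2^30 ≡ 2^0 (mod 11)
Computing: 2^0 mod 11 = 1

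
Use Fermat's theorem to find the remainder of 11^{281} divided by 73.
42

By Fermat's Little Theorem, a^(p-1) ≡ 1 (mod p) for prime p and gcd(a, p) = 1
Here p = 73, so 11^72 ≡ 1 (mod 73)
We can reduce the exponent: 281 mod 72 = 65
So 11^281 ≡ 11^65 (mod 73)
Computing: 11^65 mod 73 = 42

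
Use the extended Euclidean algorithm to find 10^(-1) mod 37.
Extended GCD: 10(-11) + 37(3) = 1. So 10^(-1) ≡ 26 ≡ 26 (mod 37). Verify: 10 × 26 = 260 ≡ 1 (mod 37)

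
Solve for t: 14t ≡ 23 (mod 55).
37

Since gcd(14, 55) = 1 divides 23, a solution exists.
Multiply both sides by the inverse of 14 mod 55:
  14^(-1) mod 55 = 4
  x ≡ 4 × 23 ≡ 92 ≡ 37 (mod 55)
Verification: 14 × 37 = 518 = 9 × 55 + 23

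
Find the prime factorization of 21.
3 × 7

Divide by primes starting from smallest:
21 ÷ 3 = 7
7 ÷ 7 = 1

21 = 3 × 7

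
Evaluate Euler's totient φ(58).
28

Prime factorization: 58 = 2 × 29
Using the formula φ(n) = n × Π(1 - 1/p) for each prime factor p:
φ(58) = 58 × (1 - 1/2) × (1 - 1/29)
φ(58) = 28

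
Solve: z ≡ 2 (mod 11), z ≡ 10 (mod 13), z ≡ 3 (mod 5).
M = 11 × 13 × 5 = 715. M₁ = 65, y₁ ≡ 10 (mod 11). M₂ = 55, y₂ ≡ 9 (mod 13). M₃ = 143, y₃ ≡ 2 (mod 5). z = 2×65×10 + 10×55×9 + 3×143×2 ≡ 673 (mod 715)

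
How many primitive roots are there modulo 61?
16

The number of primitive roots modulo p is φ(p-1) = φ(60)
φ(60) = 16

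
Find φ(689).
624

Prime factorization: 689 = 13 × 53
Using the formula φ(n) = n × Π(1 - 1/p) for each prime factor p:
φ(689) = 689 × (1 - 1/13) × (1 - 1/53)
φ(689) = 624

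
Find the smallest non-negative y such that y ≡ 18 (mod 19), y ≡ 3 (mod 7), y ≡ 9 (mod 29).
3286

Using the Chinese Remainder Theorem:
M = product of moduli = 3857
For equation 1: M_1 = 203, 203 ≡ 13 (mod 19), inverse of 203 mod 19 is 3 (check: 13 × 3 = 39 ≡ 1 (mod 19))
For equation 2: M_2 = 551, 551 ≡ 5 (mod 7), inverse of 551 mod 7 is 3 (check: 5 × 3 = 15 ≡ 1 (mod 7))
For equation 3: M_3 = 133, 133 ≡ 17 (mod 29), inverse of 133 mod 29 is 12 (check: 17 × 12 = 204 ≡ 1 (mod 29))
Combine: y ≡ Σ r_i×M_i×(M_i⁻¹ mod m_i) = 18×203×3 + 3×551×3 + 9×133×12 = 10962 + 4959 + 14364 = 30285
30285 mod 3857 = 3286
y ≡ 3286 (mod 3857)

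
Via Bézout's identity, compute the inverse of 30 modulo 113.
Extended GCD: 30(49) + 113(-13) = 1. So 30^(-1) ≡ 49 ≡ 49 (mod 113). Verify: 30 × 49 = 1470 ≡ 1 (mod 113)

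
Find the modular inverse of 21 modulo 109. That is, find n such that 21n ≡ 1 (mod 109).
26

Using Extended Euclidean Algorithm:
gcd(21, 109) = 1
Bezout coefficients: 21 × 26 + 109 × -5 = 1
So 21 × 26 ≡ 1 (mod 109)
The inverse is 26 mod 109 = 26
Verification: 21 × 26 = 546 = 5 × 109 + 1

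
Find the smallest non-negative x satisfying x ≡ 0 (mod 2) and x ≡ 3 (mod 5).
M = 2 × 5 = 10. M₁ = 5, y₁ ≡ 1 (mod 2). M₂ = 2, y₂ ≡ 3 (mod 5). x = 0×5×1 + 3×2×3 ≡ 8 (mod 10)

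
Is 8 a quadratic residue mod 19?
By Euler's criterion: 8^{9} ≡ 18 (mod 19). Since this equals -1 (≡ 18), 8 is not a QR.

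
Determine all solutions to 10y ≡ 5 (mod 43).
22

Since gcd(10, 43) = 1 divides 5, a solution exists.
Multiply both sides by the inverse of 10 mod 43:
  10^(-1) mod 43 = 13
  x ≡ 13 × 5 ≡ 65 ≡ 22 (mod 43)
Verification: 10 × 22 = 220 = 5 × 43 + 5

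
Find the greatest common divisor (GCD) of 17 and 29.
1

Using the Euclidean algorithm:
17 = 0 × 29 + 17
29 = 1 × 17 + 12
17 = 1 × 12 + 5
12 = 2 × 5 + 2
5 = 2 × 2 + 1
2 = 2 × 1 + 0

GCD(17, 29) = 1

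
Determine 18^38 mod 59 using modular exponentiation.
Using repeated squaring. 38 = 32 + 4 + 2 (binary 100110). Repeated squaring mod 59: 18^1 ≡ 18; 18^2 ≡ 18² = 324 ≡ 29; 18^4 ≡ 29² = 841 ≡ 15; 18^8 ≡ 15² = 225 ≡ 48; 18^16 ≡ 48² = 2304 ≡ 3; 18^32 ≡ 3² = 9 ≡ 9. Multiply: 18^38 = 18^32 × 18^4 × 18^2 ≡ 9 × 15 × 29 (mod 59): 9 × 15 = 135 ≡ 17; 17 × 29 = 493 ≡ 21. So 18^38 ≡ 21 (mod 59).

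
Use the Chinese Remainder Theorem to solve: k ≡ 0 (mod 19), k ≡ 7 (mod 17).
228

Using the Chinese Remainder Theorem:
M = product of moduli = 323
For equation 1: M_1 = 17, 17 ≡ 17 (mod 19), inverse of 17 mod 19 is 9 (check: 17 × 9 = 153 ≡ 1 (mod 19))
For equation 2: M_2 = 19, 19 ≡ 2 (mod 17), inverse of 19 mod 17 is 9 (check: 2 × 9 = 18 ≡ 1 (mod 17))
Combine: k ≡ Σ r_i×M_i×(M_i⁻¹ mod m_i) = 0×17×9 + 7×19×9 = 0 + 1197 = 1197
1197 mod 323 = 228
k ≡ 228 (mod 323)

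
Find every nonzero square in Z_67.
QRs mod 67: {1, 4, 6, 9, 10, 14, 15, 16, 17, 19, 21, 22, 23, 24, 25, 26, 29, 33, 35, 36, 37, 39, 40, 47, 49, 54, 55, 56, 59, 60, 62, 64, 65}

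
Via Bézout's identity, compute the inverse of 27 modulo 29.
Extended GCD: 27(14) + 29(-13) = 1. So 27^(-1) ≡ 14 ≡ 14 (mod 29). Verify: 27 × 14 = 378 ≡ 1 (mod 29)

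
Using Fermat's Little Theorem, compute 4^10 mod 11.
By Fermat's Little Theorem, 4^{10} ≡ 1 (mod 11) since 11 is prime and gcd(4, 11) = 1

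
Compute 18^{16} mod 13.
1

Using successive squaring:
Binary expansion of 16: 10000
Powers of 18 mod 13 (each is the square of the previous):
  18^1 ≡ 5 (mod 13)
  18^2 ≡ 5² = 25 ≡ 12 (mod 13)
  18^4 ≡ 12² = 144 ≡ 1 (mod 13)
  18^8 ≡ 1² = 1 ≡ 1 (mod 13)
  18^16 ≡ 1² = 1 ≡ 1 (mod 13)
16 is a power of 2, so 18^16 is the last square: ≡ 1 (mod 13)
Result: 18^16 ≡ 1 (mod 13)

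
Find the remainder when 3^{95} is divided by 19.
By Fermat: 3^{18} ≡ 1 (mod 19). 95 = 5×18 + 5. So 3^{95} ≡ 3^{5} ≡ 15 (mod 19)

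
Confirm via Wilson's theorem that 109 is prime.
(108)! mod 109 = 108. Since this equals -1 (mod 109), Wilson confirms 109 is prime.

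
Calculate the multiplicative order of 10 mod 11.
Powers of 10 mod 11: 10^1≡10, 10^2≡1. Order = 2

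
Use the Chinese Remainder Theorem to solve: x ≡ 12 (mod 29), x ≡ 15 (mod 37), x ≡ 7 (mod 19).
5232

Using the Chinese Remainder Theorem:
M = product of moduli = 20387
For equation 1: M_1 = 703, 703 ≡ 7 (mod 29), inverse of 703 mod 29 is 25 (check: 7 × 25 = 175 ≡ 1 (mod 29))
For equation 2: M_2 = 551, 551 ≡ 33 (mod 37), inverse of 551 mod 37 is 9 (check: 33 × 9 = 297 ≡ 1 (mod 37))
For equation 3: M_3 = 1073, 1073 ≡ 9 (mod 19), inverse of 1073 mod 19 is 17 (check: 9 × 17 = 153 ≡ 1 (mod 19))
Combine: x ≡ Σ r_i×M_i×(M_i⁻¹ mod m_i) = 12×703×25 + 15×551×9 + 7×1073×17 = 210900 + 74385 + 127687 = 412972
412972 mod 20387 = 5232
x ≡ 5232 (mod 20387)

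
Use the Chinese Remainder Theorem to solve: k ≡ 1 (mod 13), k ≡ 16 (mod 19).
92

Using the Chinese Remainder Theorem:
M = product of moduli = 247
For equation 1: M_1 = 19, 19 ≡ 6 (mod 13), inverse of 19 mod 13 is 11 (check: 6 × 11 = 66 ≡ 1 (mod 13))
For equation 2: M_2 = 13, 13 ≡ 13 (mod 19), inverse of 13 mod 19 is 3 (check: 13 × 3 = 39 ≡ 1 (mod 19))
Combine: k ≡ Σ r_i×M_i×(M_i⁻¹ mod m_i) = 1×19×11 + 16×13×3 = 209 + 624 = 833
833 mod 247 = 92
k ≡ 92 (mod 247)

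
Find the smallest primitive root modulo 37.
p - 1 = 36 has prime divisors 2, 3. h is a primitive root mod 37 iff h^(36/q) ≢ 1 (mod 37) for each such q.
h = 2: 2^18 ≡ 36, 2^12 ≡ 26 (mod 37); none is 1, so 2 has order 36 and is a primitive root.
The smallest primitive root mod 37 is g = 2.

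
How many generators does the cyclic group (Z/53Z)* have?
24

The number of primitive roots modulo p is φ(p-1) = φ(52)
φ(52) = 24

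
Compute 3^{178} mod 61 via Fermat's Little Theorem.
34

By Fermat's Little Theorem, a^(p-1) ≡ 1 (mod p) for prime p and gcd(a, p) = 1
Here p = 61, so 3^60 ≡ 1 (mod 61)
We can reduce the exponent: 178 mod 60 = 58
So 3^178 ≡ 3^58 (mod 61)
Computing: 3^58 mod 61 = 34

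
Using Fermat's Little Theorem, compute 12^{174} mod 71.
6

By Fermat's Little Theorem, a^(p-1) ≡ 1 (mod p) for prime p and gcd(a, p) = 1
Here p = 71, so 12^70 ≡ 1 (mod 71)
We can reduce the exponent: 174 mod 70 = 34
So 12^174 ≡ 12^34 (mod 71)
Computing: 12^34 mod 71 = 6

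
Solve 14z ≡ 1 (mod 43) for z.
14^(-1) ≡ 40 (mod 43). Verification: 14 × 40 = 560 ≡ 1 (mod 43)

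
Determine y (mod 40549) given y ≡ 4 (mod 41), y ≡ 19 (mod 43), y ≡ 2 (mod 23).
5867

Using the Chinese Remainder Theorem:
M = product of moduli = 40549
For equation 1: M_1 = 989, 989 ≡ 5 (mod 41), inverse of 989 mod 41 is 33 (check: 5 × 33 = 165 ≡ 1 (mod 41))
For equation 2: M_2 = 943, 943 ≡ 40 (mod 43), inverse of 943 mod 43 is 14 (check: 40 × 14 = 560 ≡ 1 (mod 43))
For equation 3: M_3 = 1763, 1763 ≡ 15 (mod 23), inverse of 1763 mod 23 is 20 (check: 15 × 20 = 300 ≡ 1 (mod 23))
Combine: y ≡ Σ r_i×M_i×(M_i⁻¹ mod m_i) = 4×989×33 + 19×943×14 + 2×1763×20 = 130548 + 250838 + 70520 = 451906
451906 mod 40549 = 5867
y ≡ 5867 (mod 40549)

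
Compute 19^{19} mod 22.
7

Using successive squaring:
Binary expansion of 19: 10011
Powers of 19 mod 22 (each is the square of the previous):
  19^1 ≡ 19 (mod 22)
  19^2 ≡ 19² = 361 ≡ 9 (mod 22)
  19^4 ≡ 9² = 81 ≡ 15 (mod 22)
  19^8 ≡ 15² = 225 ≡ 5 (mod 22)
  19^16 ≡ 5² = 25 ≡ 3 (mod 22)
19 = 16 + 2 + 1, so 19^19 = 19^16 × 19^2 × 19^1 ≡ 3 × 9 × 19 (mod 22)
Multiplying step by step:
  3 × 9 = 27 ≡ 5 (mod 22)
  5 × 19 = 95 ≡ 7 (mod 22)
Result: 19^19 ≡ 7 (mod 22)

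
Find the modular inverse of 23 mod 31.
23^(-1) ≡ 27 (mod 31). Verification: 23 × 27 = 621 ≡ 1 (mod 31)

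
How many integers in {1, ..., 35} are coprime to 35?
24

Prime factorization: 35 = 5 × 7
Using the formula φ(n) = n × Π(1 - 1/p) for each prime factor p:
φ(35) = 35 × (1 - 1/5) × (1 - 1/7)
φ(35) = 24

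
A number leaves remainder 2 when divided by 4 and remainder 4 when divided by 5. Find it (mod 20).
M = 4 × 5 = 20. M₁ = 5, y₁ ≡ 1 (mod 4). M₂ = 4, y₂ ≡ 4 (mod 5). y = 2×5×1 + 4×4×4 ≡ 14 (mod 20)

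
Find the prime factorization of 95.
5 × 19

Divide by primes starting from smallest:
95 ÷ 5 = 19
19 ÷ 19 = 1

95 = 5 × 19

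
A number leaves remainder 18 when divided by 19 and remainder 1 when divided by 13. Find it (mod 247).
M = 19 × 13 = 247. M₁ = 13, y₁ ≡ 3 (mod 19). M₂ = 19, y₂ ≡ 11 (mod 13). k = 18×13×3 + 1×19×11 ≡ 170 (mod 247)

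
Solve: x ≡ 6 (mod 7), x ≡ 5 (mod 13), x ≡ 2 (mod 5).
M = 7 × 13 × 5 = 455. M₁ = 65, y₁ ≡ 4 (mod 7). M₂ = 35, y₂ ≡ 3 (mod 13). M₃ = 91, y₃ ≡ 1 (mod 5). x = 6×65×4 + 5×35×3 + 2×91×1 ≡ 447 (mod 455)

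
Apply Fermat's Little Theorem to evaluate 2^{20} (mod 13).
9

By Fermat's Little Theorem, a^(p-1) ≡ 1 (mod p) for prime p and gcd(a, p) = 1
Here p = 13, so 2^12 ≡ 1 (mod 13)
We can reduce the exponent: 20 mod 12 = 8
So 2^20 ≡ 2^8 (mod 13)
Computing: 2^8 mod 13 = 9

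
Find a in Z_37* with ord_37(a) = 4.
6 has order 4 mod 37 since 6^{4} ≡ 1 (mod 37) and no smaller power works.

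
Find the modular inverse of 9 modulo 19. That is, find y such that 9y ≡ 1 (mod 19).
17

Using Extended Euclidean Algorithm:
gcd(9, 19) = 1
Bezout coefficients: 9 × -2 + 19 × 1 = 1
So 9 × -2 ≡ 1 (mod 19)
The inverse is -2 mod 19 = 17
Verification: 9 × 17 = 153 = 8 × 19 + 1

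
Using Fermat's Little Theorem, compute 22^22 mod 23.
By Fermat's Little Theorem, 22^{22} ≡ 1 (mod 23) since 23 is prime and gcd(22, 23) = 1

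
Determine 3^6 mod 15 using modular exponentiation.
6 = 4 + 2 (binary 110). Repeated squaring mod 15: 3^1 ≡ 3; 3^2 ≡ 3² = 9 ≡ 9; 3^4 ≡ 9² = 81 ≡ 6. Multiply: 3^6 = 3^4 × 3^2 ≡ 6 × 9 (mod 15): 6 × 9 = 54 ≡ 9. So 3^6 ≡ 9 (mod 15).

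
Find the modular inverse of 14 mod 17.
14^(-1) ≡ 11 (mod 17). Verification: 14 × 11 = 154 ≡ 1 (mod 17)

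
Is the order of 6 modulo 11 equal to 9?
No, the actual order is 10, not 9.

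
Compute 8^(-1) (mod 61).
23

Using Extended Euclidean Algorithm:
gcd(8, 61) = 1
Bezout coefficients: 8 × 23 + 61 × -3 = 1
So 8 × 23 ≡ 1 (mod 61)
The inverse is 23 mod 61 = 23
Verification: 8 × 23 = 184 = 3 × 61 + 1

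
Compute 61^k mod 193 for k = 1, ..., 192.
g^1, g^2, ..., g^{192} mod 193: {61, 54, 13, 21, 123, 169, 80, 55, 74, 75, 136, 190, 10, 31, 154, 130, 17, 72, 146, 28, 164, 161, 171, 9, 163, 100, 117, 189, 142, 170, 141, 109, 87, 96, 66, 166, 90, 86, 35, 12, 153, 69, 156, 59, 125, 98, 188, 81, 116, 128, 88, 157, 120, 179, 111, 16, 11, 92, 15, 143, 38, 2, 122, 108, 26, 42, 53, 145, 160, 110, 148, 150, 79, 187, 20, 62, 115, 67, 34, 144, 99, 56, 135, 129, 149, 18, 133, 7, 41, 185, 91, 147, 89, 25, 174, 192, 132, 139, 180, 172, 70, 24, 113, 138, 119, 118, 57, 3, 183, 162, 39, 63, 176, 121, 47, 165, 29, 32, 22, 184, 30, 93, 76, 4, 51, 23, 52, 84, 106, 97, 127, 27, 103, 107, 158, 181, 40, 124, 37, 134, 68, 95, 5, 112, 77, 65, 105, 36, 73, 14, 82, 177, 182, 101, 178, 50, 155, 191, 71, 85, 167, 151, 140, 48, 33, 83, 45, 43, 114, 6, 173, 131, 78, 126, 159, 49, 94, 137, 58, 64, 44, 175, 60, 186, 152, 8, 102, 46, 104, 168, 19, 1}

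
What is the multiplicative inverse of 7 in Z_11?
8

Using Extended Euclidean Algorithm:
gcd(7, 11) = 1
Bezout coefficients: 7 × -3 + 11 × 2 = 1
So 7 × -3 ≡ 1 (mod 11)
The inverse is -3 mod 11 = 8
Verification: 7 × 8 = 56 = 5 × 11 + 1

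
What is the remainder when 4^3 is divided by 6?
3 = 2 + 1 (binary 11). Repeated squaring mod 6: 4^1 ≡ 4; 4^2 ≡ 4² = 16 ≡ 4. Multiply: 4^3 = 4^2 × 4^1 ≡ 4 × 4 (mod 6): 4 × 4 = 16 ≡ 4. So 4^3 ≡ 4 (mod 6).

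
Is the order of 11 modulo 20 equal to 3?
No, the actual order is 2, not 3.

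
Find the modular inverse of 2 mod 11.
2^(-1) ≡ 6 (mod 11). Verification: 2 × 6 = 12 ≡ 1 (mod 11)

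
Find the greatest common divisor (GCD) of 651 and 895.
1

Using the Euclidean algorithm:
651 = 0 × 895 + 651
895 = 1 × 651 + 244
651 = 2 × 244 + 163
244 = 1 × 163 + 81
163 = 2 × 81 + 1
81 = 81 × 1 + 0

GCD(651, 895) = 1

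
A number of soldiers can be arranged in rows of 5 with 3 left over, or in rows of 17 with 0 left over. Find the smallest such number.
M = 5 × 17 = 85. M₁ = 17, y₁ ≡ 3 (mod 5). M₂ = 5, y₂ ≡ 7 (mod 17). k = 3×17×3 + 0×5×7 ≡ 68 (mod 85). The smallest positive such number is 68.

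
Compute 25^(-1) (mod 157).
25^(-1) ≡ 44 (mod 157). Verification: 25 × 44 = 1100 ≡ 1 (mod 157)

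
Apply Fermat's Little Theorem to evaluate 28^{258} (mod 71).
36

By Fermat's Little Theorem, a^(p-1) ≡ 1 (mod p) for prime p and gcd(a, p) = 1
Here p = 71, so 28^70 ≡ 1 (mod 71)
We can reduce the exponent: 258 mod 70 = 48
So 28^258 ≡ 28^48 (mod 71)
Computing: 28^48 mod 71 = 36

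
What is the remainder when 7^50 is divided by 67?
Using repeated squaring. 50 = 32 + 16 + 2 (binary 110010). Repeated squaring mod 67: 7^1 ≡ 7; 7^2 ≡ 7² = 49 ≡ 49; 7^4 ≡ 49² = 2401 ≡ 56; 7^8 ≡ 56² = 3136 ≡ 54; 7^16 ≡ 54² = 2916 ≡ 35; 7^32 ≡ 35² = 1225 ≡ 19. Multiply: 7^50 = 7^32 × 7^16 × 7^2 ≡ 19 × 35 × 49 (mod 67): 19 × 35 = 665 ≡ 62; 62 × 49 = 3038 ≡ 23. So 7^50 ≡ 23 (mod 67).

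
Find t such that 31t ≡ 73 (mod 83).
80

Since gcd(31, 83) = 1 divides 73, a solution exists.
Multiply both sides by the inverse of 31 mod 83:
  31^(-1) mod 83 = 75
  x ≡ 75 × 73 ≡ 5475 ≡ 80 (mod 83)
Verification: 31 × 80 = 2480 = 29 × 83 + 73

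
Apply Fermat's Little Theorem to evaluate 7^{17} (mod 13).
11

By Fermat's Little Theorem, a^(p-1) ≡ 1 (mod p) for prime p and gcd(a, p) = 1
Here p = 13, so 7^12 ≡ 1 (mod 13)
We can reduce the exponent: 17 mod 12 = 5
So 7^17 ≡ 7^5 (mod 13)
Computing: 7^5 mod 13 = 11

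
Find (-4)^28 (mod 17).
Using Fermat: (-4)^{16} ≡ 1 (mod 17). 28 ≡ 12 (mod 16). So (-4)^{28} ≡ (-4)^{12} ≡ 1 (mod 17)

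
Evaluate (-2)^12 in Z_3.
Using Fermat: (-2)^{2} ≡ 1 (mod 3). 12 ≡ 0 (mod 2). So (-2)^{12} ≡ (-2)^{0} ≡ 1 (mod 3)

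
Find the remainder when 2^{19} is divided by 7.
By Fermat: 2^{6} ≡ 1 (mod 7). 19 = 3×6 + 1. So 2^{19} ≡ 2^{1} ≡ 2 (mod 7)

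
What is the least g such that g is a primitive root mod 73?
p - 1 = 72 has prime divisors 2, 3. h is a primitive root mod 73 iff h^(72/q) ≢ 1 (mod 73) for each such q.
h = 2: 2^36 ≡ 1, 2^24 ≡ 64 (mod 73); 2^36 ≡ 1, so not a primitive root.
h = 3: 3^36 ≡ 1, 3^24 ≡ 1 (mod 73); 3^36 ≡ 1, so not a primitive root.
h = 4: 4^36 ≡ 1, 4^24 ≡ 8 (mod 73); 4^36 ≡ 1, so not a primitive root.
h = 5: 5^36 ≡ 72, 5^24 ≡ 8 (mod 73); none is 1, so 5 has order 72 and is a primitive root.
The smallest primitive root mod 73 is g = 5.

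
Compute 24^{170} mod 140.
16

Using successive squaring:
Binary expansion of 170: 10101010
Powers of 24 mod 140 (each is the square of the previous):
  24^1 ≡ 24 (mod 140)
  24^2 ≡ 24² = 576 ≡ 16 (mod 140)
  24^4 ≡ 16² = 256 ≡ 116 (mod 140)
  24^8 ≡ 116² = 13456 ≡ 16 (mod 140)
  24^16 ≡ 16² = 256 ≡ 116 (mod 140)
  24^32 ≡ 116² = 13456 ≡ 16 (mod 140)
  24^64 ≡ 16² = 256 ≡ 116 (mod 140)
  24^128 ≡ 116² = 13456 ≡ 16 (mod 140)
170 = 128 + 32 + 8 + 2, so 24^170 = 24^128 × 24^32 × 24^8 × 24^2 ≡ 16 × 16 × 16 × 16 (mod 140)
Multiplying step by step:
  16 × 16 = 256 ≡ 116 (mod 140)
  116 × 16 = 1856 ≡ 36 (mod 140)
  36 × 16 = 576 ≡ 16 (mod 140)
Result: 24^170 ≡ 16 (mod 140)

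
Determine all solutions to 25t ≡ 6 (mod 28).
26

Since gcd(25, 28) = 1 divides 6, a solution exists.
Multiply both sides by the inverse of 25 mod 28:
  25^(-1) mod 28 = 9
  x ≡ 9 × 6 ≡ 54 ≡ 26 (mod 28)
Verification: 25 × 26 = 650 = 23 × 28 + 6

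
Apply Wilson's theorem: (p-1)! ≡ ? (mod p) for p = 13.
By Wilson's theorem, (12)! ≡ -1 ≡ 12 (mod 13)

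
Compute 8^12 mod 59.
Using repeated squaring. 12 = 8 + 4 (binary 1100). Repeated squaring mod 59: 8^1 ≡ 8; 8^2 ≡ 8² = 64 ≡ 5; 8^4 ≡ 5² = 25 ≡ 25; 8^8 ≡ 25² = 625 ≡ 35. Multiply: 8^12 = 8^8 × 8^4 ≡ 35 × 25 (mod 59): 35 × 25 = 875 ≡ 49. So 8^12 ≡ 49 (mod 59).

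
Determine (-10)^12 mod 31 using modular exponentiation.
Using repeated squaring. (-10) ≡ 21 (mod 31). 12 = 8 + 4 (binary 1100). Repeated squaring mod 31: 21^1 ≡ 21; 21^2 ≡ 21² = 441 ≡ 7; 21^4 ≡ 7² = 49 ≡ 18; 21^8 ≡ 18² = 324 ≡ 14. Multiply: (-10)^12 ≡ 21^8 × 21^4 ≡ 14 × 18 (mod 31): 14 × 18 = 252 ≡ 4. So (-10)^12 ≡ 4 (mod 31).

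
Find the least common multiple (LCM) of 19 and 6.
114

First find GCD(19, 6) using the Euclidean algorithm:
19 = 3 × 6 + 1
6 = 6 × 1 + 0
GCD(19, 6) = 1

LCM formula: LCM(a, b) = (a × b) / GCD(a, b)
LCM(19, 6) = (19 × 6) / 1
LCM(19, 6) = 114 / 1
LCM(19, 6) = 114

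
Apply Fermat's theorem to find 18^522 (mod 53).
By Fermat: 18^{52} ≡ 1 (mod 53). 522 ≡ 2 (mod 52). So 18^{522} ≡ 18^{2} ≡ 6 (mod 53)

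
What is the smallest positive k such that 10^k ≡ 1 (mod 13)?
Powers of 10 mod 13: 10^1≡10, 10^2≡9, 10^3≡12, 10^4≡3, 10^5≡4, 10^6≡1. Order = 6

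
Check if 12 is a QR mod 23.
By Euler's criterion: 12^{11} ≡ 1 (mod 23). Since this equals 1, 12 is a QR.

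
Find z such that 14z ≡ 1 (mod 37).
14^(-1) ≡ 8 (mod 37). Verification: 14 × 8 = 112 ≡ 1 (mod 37)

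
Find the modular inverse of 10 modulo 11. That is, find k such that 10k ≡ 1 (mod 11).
10

Using Extended Euclidean Algorithm:
gcd(10, 11) = 1
Bezout coefficients: 10 × -1 + 11 × 1 = 1
So 10 × -1 ≡ 1 (mod 11)
The inverse is -1 mod 11 = 10
Verification: 10 × 10 = 100 = 9 × 11 + 1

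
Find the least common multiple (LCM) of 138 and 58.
4002

First find GCD(138, 58) using the Euclidean algorithm:
138 = 2 × 58 + 22
58 = 2 × 22 + 14
22 = 1 × 14 + 8
14 = 1 × 8 + 6
8 = 1 × 6 + 2
6 = 3 × 2 + 0
GCD(138, 58) = 2

LCM formula: LCM(a, b) = (a × b) / GCD(a, b)
LCM(138, 58) = (138 × 58) / 2
LCM(138, 58) = 8004 / 2
LCM(138, 58) = 4002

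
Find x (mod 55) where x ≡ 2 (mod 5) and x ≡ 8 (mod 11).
M = 5 × 11 = 55. M₁ = 11, y₁ ≡ 1 (mod 5). M₂ = 5, y₂ ≡ 9 (mod 11). x = 2×11×1 + 8×5×9 ≡ 52 (mod 55)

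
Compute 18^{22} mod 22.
16

Using successive squaring:
Binary expansion of 22: 10110
Powers of 18 mod 22 (each is the square of the previous):
  18^1 ≡ 18 (mod 22)
  18^2 ≡ 18² = 324 ≡ 16 (mod 22)
  18^4 ≡ 16² = 256 ≡ 14 (mod 22)
  18^8 ≡ 14² = 196 ≡ 20 (mod 22)
  18^16 ≡ 20² = 400 ≡ 4 (mod 22)
22 = 16 + 4 + 2, so 18^22 = 18^16 × 18^4 × 18^2 ≡ 4 × 14 × 16 (mod 22)
Multiplying step by step:
  4 × 14 = 56 ≡ 12 (mod 22)
  12 × 16 = 192 ≡ 16 (mod 22)
Result: 18^22 ≡ 16 (mod 22)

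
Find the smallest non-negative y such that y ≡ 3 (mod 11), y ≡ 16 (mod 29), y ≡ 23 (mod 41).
4656

Using the Chinese Remainder Theorem:
M = product of moduli = 13079
For equation 1: M_1 = 1189, 1189 ≡ 1 (mod 11), inverse of 1189 mod 11 is 1 (check: 1 × 1 = 1 ≡ 1 (mod 11))
For equation 2: M_2 = 451, 451 ≡ 16 (mod 29), inverse of 451 mod 29 is 20 (check: 16 × 20 = 320 ≡ 1 (mod 29))
For equation 3: M_3 = 319, 319 ≡ 32 (mod 41), inverse of 319 mod 41 is 9 (check: 32 × 9 = 288 ≡ 1 (mod 41))
Combine: y ≡ Σ r_i×M_i×(M_i⁻¹ mod m_i) = 3×1189×1 + 16×451×20 + 23×319×9 = 3567 + 144320 + 66033 = 213920
213920 mod 13079 = 4656
y ≡ 4656 (mod 13079)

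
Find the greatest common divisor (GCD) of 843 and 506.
1

Using the Euclidean algorithm:
843 = 1 × 506 + 337
506 = 1 × 337 + 169
337 = 1 × 169 + 168
169 = 1 × 168 + 1
168 = 168 × 1 + 0

GCD(843, 506) = 1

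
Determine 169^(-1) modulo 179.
169^(-1) ≡ 161 (mod 179). Verification: 169 × 161 = 27209 ≡ 1 (mod 179)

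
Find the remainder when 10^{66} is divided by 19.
By Fermat: 10^{18} ≡ 1 (mod 19). 66 = 3×18 + 12. So 10^{66} ≡ 10^{12} ≡ 7 (mod 19)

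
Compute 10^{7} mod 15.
10

Using successive squaring:
Binary expansion of 7: 111
Powers of 10 mod 15 (each is the square of the previous):
  10^1 ≡ 10 (mod 15)
  10^2 ≡ 10² = 100 ≡ 10 (mod 15)
  10^4 ≡ 10² = 100 ≡ 10 (mod 15)
7 = 4 + 2 + 1, so 10^7 = 10^4 × 10^2 × 10^1 ≡ 10 × 10 × 10 (mod 15)
Multiplying step by step:
  10 × 10 = 100 ≡ 10 (mod 15)
  10 × 10 = 100 ≡ 10 (mod 15)
Result: 10^7 ≡ 10 (mod 15)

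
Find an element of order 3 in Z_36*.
25 has order 3 mod 36 since 25^{3} ≡ 1 (mod 36) and no smaller power works.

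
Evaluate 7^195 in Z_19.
Using Fermat: 7^{18} ≡ 1 (mod 19). 195 ≡ 15 (mod 18). So 7^{195} ≡ 7^{15} ≡ 1 (mod 19)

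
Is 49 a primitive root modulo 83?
No

To verify, check if 49^(82/q) ≢ 1 (mod 83) for each prime divisor q of 82
Divisors of 82 = 82: [1, 2, 41, 82]
  49^(82/41) = 49^2 ≡ 77 (mod 83)
  49^(82/2) = 49^41 ≡ 1 (mod 83)
Conclusion: 49 is not a primitive root modulo 83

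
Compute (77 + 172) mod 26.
15

(77 + 172) = 249
249 mod 26 = 15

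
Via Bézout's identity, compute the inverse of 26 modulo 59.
Extended GCD: 26(25) + 59(-11) = 1. So 26^(-1) ≡ 25 ≡ 25 (mod 59). Verify: 26 × 25 = 650 ≡ 1 (mod 59)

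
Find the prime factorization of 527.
17 × 31

Divide by primes starting from smallest:
527 ÷ 17 = 31
31 ÷ 31 = 1

527 = 17 × 31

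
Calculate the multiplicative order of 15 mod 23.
Powers of 15 mod 23: 15^1≡15, 15^2≡18, 15^3≡17, 15^4≡2, 15^5≡7, 15^6≡13, 15^7≡11, 15^8≡4, 15^9≡14, 15^10≡3, 15^11≡22, 15^12≡8, 15^13≡5, 15^14≡6, 15^15≡21, 15^16≡16, 15^17≡10, 15^18≡12, 15^19≡19, 15^20≡9, 15^21≡20, 15^22≡1. Order = 22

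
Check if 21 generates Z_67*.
p - 1 = 66 has prime divisors 2, 3, 11. Check 21^(66/q) mod 67 for each: 21^(66/2) = 21^33 ≡ 1, 21^(66/3) = 21^22 ≡ 29, 21^(66/11) = 21^6 ≡ 24 (mod 67). Since 21^33 ≡ 1 (mod 67), the order of 21 divides 33 (in fact the order is 33) ≠ 66, so it is not a primitive root.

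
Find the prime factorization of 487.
487

Divide by primes starting from smallest:
487 ÷ 487 = 1

487 = 487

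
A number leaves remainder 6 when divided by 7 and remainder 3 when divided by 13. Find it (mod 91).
M = 7 × 13 = 91. M₁ = 13, y₁ ≡ 6 (mod 7). M₂ = 7, y₂ ≡ 2 (mod 13). r = 6×13×6 + 3×7×2 ≡ 55 (mod 91)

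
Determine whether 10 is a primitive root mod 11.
p - 1 = 10 has prime divisors 2, 5. Check 10^(10/q) mod 11 for each: 10^(10/2) = 10^5 ≡ 10, 10^(10/5) = 10^2 ≡ 1 (mod 11). Since 10^2 ≡ 1 (mod 11), the order of 10 divides 2 (in fact the order is 2) ≠ 10, so it is not a primitive root.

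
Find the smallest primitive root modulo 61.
2

A primitive root g modulo p has order p-1 = 60
Prime divisors of 60: [2, 3, 5]
g is a primitive root iff g^(60/q) ≢ 1 (mod 61) for each prime divisor q
Testing small values:
  g = 2: 2^30 ≡ 60, 2^20 ≡ 47, 2^12 ≡ 9 (mod 61) → none is 1, primitive root!
The smallest primitive root is 2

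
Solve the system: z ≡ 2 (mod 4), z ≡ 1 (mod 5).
M = 4 × 5 = 20. M₁ = 5, y₁ ≡ 1 (mod 4). M₂ = 4, y₂ ≡ 4 (mod 5). z = 2×5×1 + 1×4×4 ≡ 6 (mod 20)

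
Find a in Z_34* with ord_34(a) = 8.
9 has order 8 mod 34 since 9^{8} ≡ 1 (mod 34) and no smaller power works.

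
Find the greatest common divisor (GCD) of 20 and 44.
4

Using the Euclidean algorithm:
20 = 0 × 44 + 20
44 = 2 × 20 + 4
20 = 5 × 4 + 0

GCD(20, 44) = 4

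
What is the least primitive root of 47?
5

A primitive root g modulo p has order p-1 = 46
Prime divisors of 46: [2, 23]
g is a primitive root iff g^(46/q) ≢ 1 (mod 47) for each prime divisor q
Testing small values:
  g = 2: 2^23 ≡ 1, 2^2 ≡ 4 (mod 47) → 2^23 ≡ 1, not primitive root
  g = 3: 3^23 ≡ 1, 3^2 ≡ 9 (mod 47) → 3^23 ≡ 1, not primitive root
  g = 4: 4^23 ≡ 1, 4^2 ≡ 16 (mod 47) → 4^23 ≡ 1, not primitive root
  g = 5: 5^23 ≡ 46, 5^2 ≡ 25 (mod 47) → none is 1, primitive root!
The smallest primitive root is 5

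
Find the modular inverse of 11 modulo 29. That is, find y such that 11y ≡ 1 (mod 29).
8

Using Extended Euclidean Algorithm:
gcd(11, 29) = 1
Bezout coefficients: 11 × 8 + 29 × -3 = 1
So 11 × 8 ≡ 1 (mod 29)
The inverse is 8 mod 29 = 8
Verification: 11 × 8 = 88 = 3 × 29 + 1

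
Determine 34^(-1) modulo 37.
34^(-1) ≡ 12 (mod 37). Verification: 34 × 12 = 408 ≡ 1 (mod 37)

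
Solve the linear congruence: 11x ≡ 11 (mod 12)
1

Since gcd(11, 12) = 1 divides 11, a solution exists.
Multiply both sides by the inverse of 11 mod 12:
  11^(-1) mod 12 = 11
  x ≡ 11 × 11 ≡ 121 ≡ 1 (mod 12)
Verification: 11 × 1 = 11 = 0 × 12 + 11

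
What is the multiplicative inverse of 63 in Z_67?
50

Using Extended Euclidean Algorithm:
gcd(63, 67) = 1
Bezout coefficients: 63 × -17 + 67 × 16 = 1
So 63 × -17 ≡ 1 (mod 67)
The inverse is -17 mod 67 = 50
Verification: 63 × 50 = 3150 = 47 × 67 + 1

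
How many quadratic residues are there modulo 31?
For prime 31, there are (p-1)/2 = (31-1)/2 = 15 quadratic residues (excluding 0).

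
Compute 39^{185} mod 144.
135

Using successive squaring:
Binary expansion of 185: 10111001
Powers of 39 mod 144 (each is the square of the previous):
  39^1 ≡ 39 (mod 144)
  39^2 ≡ 39² = 1521 ≡ 81 (mod 144)
  39^4 ≡ 81² = 6561 ≡ 81 (mod 144)
  39^8 ≡ 81² = 6561 ≡ 81 (mod 144)
  39^16 ≡ 81² = 6561 ≡ 81 (mod 144)
  39^32 ≡ 81² = 6561 ≡ 81 (mod 144)
  39^64 ≡ 81² = 6561 ≡ 81 (mod 144)
  39^128 ≡ 81² = 6561 ≡ 81 (mod 144)
185 = 128 + 32 + 16 + 8 + 1, so 39^185 = 39^128 × 39^32 × 39^16 × 39^8 × 39^1 ≡ 81 × 81 × 81 × 81 × 39 (mod 144)
Multiplying step by step:
  81 × 81 = 6561 ≡ 81 (mod 144)
  81 × 81 = 6561 ≡ 81 (mod 144)
  81 × 81 = 6561 ≡ 81 (mod 144)
  81 × 39 = 3159 ≡ 135 (mod 144)
Result: 39^185 ≡ 135 (mod 144)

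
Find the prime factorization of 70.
2 × 5 × 7

Divide by primes starting from smallest:
70 ÷ 2 = 35
35 ÷ 5 = 7
7 ÷ 7 = 1

70 = 2 × 5 × 7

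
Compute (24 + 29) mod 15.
8

(24 + 29) = 53
53 mod 15 = 8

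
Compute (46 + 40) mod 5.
1

(46 + 40) = 86
86 mod 5 = 1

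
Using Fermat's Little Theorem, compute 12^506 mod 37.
By Fermat: 12^{36} ≡ 1 (mod 37). 506 ≡ 2 (mod 36). So 12^{506} ≡ 12^{2} ≡ 33 (mod 37)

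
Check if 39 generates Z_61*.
p - 1 = 60 has prime divisors 2, 3, 5. Check 39^(60/q) mod 61 for each: 39^(60/2) = 39^30 ≡ 1, 39^(60/3) = 39^20 ≡ 47, 39^(60/5) = 39^12 ≡ 9 (mod 61). Since 39^30 ≡ 1 (mod 61), the order of 39 divides 30 (in fact the order is 30) ≠ 60, so it is not a primitive root.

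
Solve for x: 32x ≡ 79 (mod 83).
31

Since gcd(32, 83) = 1 divides 79, a solution exists.
Multiply both sides by the inverse of 32 mod 83:
  32^(-1) mod 83 = 13
  x ≡ 13 × 79 ≡ 1027 ≡ 31 (mod 83)
Verification: 32 × 31 = 992 = 11 × 83 + 79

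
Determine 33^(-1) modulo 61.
33^(-1) ≡ 37 (mod 61). Verification: 33 × 37 = 1221 ≡ 1 (mod 61)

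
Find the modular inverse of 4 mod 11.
4^(-1) ≡ 3 (mod 11). Verification: 4 × 3 = 12 ≡ 1 (mod 11)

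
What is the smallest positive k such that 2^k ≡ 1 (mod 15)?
Powers of 2 mod 15: 2^1≡2, 2^2≡4, 2^3≡8, 2^4≡1. Order = 4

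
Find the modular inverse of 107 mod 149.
107^(-1) ≡ 39 (mod 149). Verification: 107 × 39 = 4173 ≡ 1 (mod 149)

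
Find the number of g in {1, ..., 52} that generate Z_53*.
Number of primitive roots mod 53 = φ(52) = 24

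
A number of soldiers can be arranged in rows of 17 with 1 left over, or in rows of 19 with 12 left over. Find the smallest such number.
M = 17 × 19 = 323. M₁ = 19, y₁ ≡ 9 (mod 17). M₂ = 17, y₂ ≡ 9 (mod 19). z = 1×19×9 + 12×17×9 ≡ 69 (mod 323). The smallest positive such number is 69.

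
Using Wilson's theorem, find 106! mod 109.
(108)! = (106)! × (107) × (108) ≡ -1 (mod 109). So (106)! ≡ -1 × [(108)(107)]^(-1) ≡ 54 (mod 109)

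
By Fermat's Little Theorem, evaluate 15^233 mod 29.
By Fermat: 15^{28} ≡ 1 (mod 29). 233 = 8×28 + 9. So 15^{233} ≡ 15^{9} ≡ 26 (mod 29)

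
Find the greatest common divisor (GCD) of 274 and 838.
2

Using the Euclidean algorithm:
274 = 0 × 838 + 274
838 = 3 × 274 + 16
274 = 17 × 16 + 2
16 = 8 × 2 + 0

GCD(274, 838) = 2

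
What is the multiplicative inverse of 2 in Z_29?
15

Using Extended Euclidean Algorithm:
gcd(2, 29) = 1
Bezout coefficients: 2 × -14 + 29 × 1 = 1
So 2 × -14 ≡ 1 (mod 29)
The inverse is -14 mod 29 = 15
Verification: 2 × 15 = 30 = 1 × 29 + 1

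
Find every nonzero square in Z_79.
QRs mod 79: {1, 2, 4, 5, 8, 9, 10, 11, 13, 16, 18, 19, 20, 21, 22, 23, 25, 26, 31, 32, 36, 38, 40, 42, 44, 45, 46, 49, 50, 51, 52, 55, 62, 64, 65, 67, 72, 73, 76}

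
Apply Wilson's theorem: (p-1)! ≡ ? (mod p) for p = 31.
By Wilson's theorem, (30)! ≡ -1 ≡ 30 (mod 31)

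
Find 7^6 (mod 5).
7 ≡ 2 (mod 5). 6 = 4 + 2 (binary 110). Repeated squaring mod 5: 2^1 ≡ 2; 2^2 ≡ 2² = 4 ≡ 4; 2^4 ≡ 4² = 16 ≡ 1. Multiply: 7^6 ≡ 2^4 × 2^2 ≡ 1 × 4 (mod 5): 1 × 4 = 4 ≡ 4. So 7^6 ≡ 4 (mod 5).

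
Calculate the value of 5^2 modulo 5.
5 ≡ 0 (mod 5). 2 = 2 (binary 10). Repeated squaring mod 5: 0^1 ≡ 0; 0^2 ≡ 0² = 0 ≡ 0. So 5^2 ≡ 0 (mod 5).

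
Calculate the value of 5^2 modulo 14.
2 = 2 (binary 10). Repeated squaring mod 14: 5^1 ≡ 5; 5^2 ≡ 5² = 25 ≡ 11. So 5^2 ≡ 11 (mod 14).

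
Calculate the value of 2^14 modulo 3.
Using Fermat: 2^{2} ≡ 1 (mod 3). 14 ≡ 0 (mod 2). So 2^{14} ≡ 2^{0} ≡ 1 (mod 3)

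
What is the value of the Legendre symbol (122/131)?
(122/131) = 122^{65} mod 131 = -1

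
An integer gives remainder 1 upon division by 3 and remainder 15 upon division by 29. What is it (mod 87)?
M = 3 × 29 = 87. M₁ = 29, y₁ ≡ 2 (mod 3). M₂ = 3, y₂ ≡ 10 (mod 29). t = 1×29×2 + 15×3×10 ≡ 73 (mod 87). The smallest positive such number is 73.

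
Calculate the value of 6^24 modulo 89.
Using repeated squaring. 24 = 16 + 8 (binary 11000). Repeated squaring mod 89: 6^1 ≡ 6; 6^2 ≡ 6² = 36 ≡ 36; 6^4 ≡ 36² = 1296 ≡ 50; 6^8 ≡ 50² = 2500 ≡ 8; 6^16 ≡ 8² = 64 ≡ 64. Multiply: 6^24 = 6^16 × 6^8 ≡ 64 × 8 (mod 89): 64 × 8 = 512 ≡ 67. So 6^24 ≡ 67 (mod 89).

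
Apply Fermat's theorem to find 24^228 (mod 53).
By Fermat: 24^{52} ≡ 1 (mod 53). 228 = 4×52 + 20. So 24^{228} ≡ 24^{20} ≡ 36 (mod 53)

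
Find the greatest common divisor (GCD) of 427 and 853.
1

Using the Euclidean algorithm:
427 = 0 × 853 + 427
853 = 1 × 427 + 426
427 = 1 × 426 + 1
426 = 426 × 1 + 0

GCD(427, 853) = 1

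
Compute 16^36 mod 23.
Using Fermat: 16^{22} ≡ 1 (mod 23). 36 ≡ 14 (mod 22). So 16^{36} ≡ 16^{14} ≡ 2 (mod 23)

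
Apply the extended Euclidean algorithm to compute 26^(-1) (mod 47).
Extended GCD: 26(-9) + 47(5) = 1. So 26^(-1) ≡ 38 ≡ 38 (mod 47). Verify: 26 × 38 = 988 ≡ 1 (mod 47)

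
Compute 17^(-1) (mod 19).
9

Using Extended Euclidean Algorithm:
gcd(17, 19) = 1
Bezout coefficients: 17 × 9 + 19 × -8 = 1
So 17 × 9 ≡ 1 (mod 19)
The inverse is 9 mod 19 = 9
Verification: 17 × 9 = 153 = 8 × 19 + 1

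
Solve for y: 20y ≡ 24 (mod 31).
26

Since gcd(20, 31) = 1 divides 24, a solution exists.
Multiply both sides by the inverse of 20 mod 31:
  20^(-1) mod 31 = 14
  x ≡ 14 × 24 ≡ 336 ≡ 26 (mod 31)
Verification: 20 × 26 = 520 = 16 × 31 + 24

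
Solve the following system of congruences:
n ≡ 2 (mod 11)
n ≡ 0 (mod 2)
2

Using the Chinese Remainder Theorem:
M = product of moduli = 22
For equation 1: M_1 = 2, 2 ≡ 2 (mod 11), inverse of 2 mod 11 is 6 (check: 2 × 6 = 12 ≡ 1 (mod 11))
For equation 2: M_2 = 11, 11 ≡ 1 (mod 2), inverse of 11 mod 2 is 1 (check: 1 × 1 = 1 ≡ 1 (mod 2))
Combine: n ≡ Σ r_i×M_i×(M_i⁻¹ mod m_i) = 2×2×6 + 0×11×1 = 24 + 0 = 24
24 mod 22 = 2
n ≡ 2 (mod 22)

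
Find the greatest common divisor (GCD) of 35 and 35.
35

Using the Euclidean algorithm:
35 = 1 × 35 + 0

GCD(35, 35) = 35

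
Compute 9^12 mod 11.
Using Fermat: 9^{10} ≡ 1 (mod 11). 12 ≡ 2 (mod 10). So 9^{12} ≡ 9^{2} ≡ 4 (mod 11)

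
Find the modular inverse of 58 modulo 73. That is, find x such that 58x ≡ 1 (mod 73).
34

Using Extended Euclidean Algorithm:
gcd(58, 73) = 1
Bezout coefficients: 58 × 34 + 73 × -27 = 1
So 58 × 34 ≡ 1 (mod 73)
The inverse is 34 mod 73 = 34
Verification: 58 × 34 = 1972 = 27 × 73 + 1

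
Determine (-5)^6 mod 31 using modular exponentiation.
(-5) ≡ 26 (mod 31). 6 = 4 + 2 (binary 110). Repeated squaring mod 31: 26^1 ≡ 26; 26^2 ≡ 26² = 676 ≡ 25; 26^4 ≡ 25² = 625 ≡ 5. Multiply: (-5)^6 ≡ 26^4 × 26^2 ≡ 5 × 25 (mod 31): 5 × 25 = 125 ≡ 1. So (-5)^6 ≡ 1 (mod 31).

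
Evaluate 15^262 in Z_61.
Using Fermat: 15^{60} ≡ 1 (mod 61). 262 ≡ 22 (mod 60). So 15^{262} ≡ 15^{22} ≡ 22 (mod 61)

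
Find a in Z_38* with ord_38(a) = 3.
7 has order 3 mod 38 since 7^{3} ≡ 1 (mod 38) and no smaller power works.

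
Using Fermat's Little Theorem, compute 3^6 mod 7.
By Fermat's Little Theorem, 3^{6} ≡ 1 (mod 7) since 7 is prime and gcd(3, 7) = 1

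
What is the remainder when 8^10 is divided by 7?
8 ≡ 1 (mod 7). 10 = 8 + 2 (binary 1010). Repeated squaring mod 7: 1^1 ≡ 1; 1^2 ≡ 1² = 1 ≡ 1; 1^4 ≡ 1² = 1 ≡ 1; 1^8 ≡ 1² = 1 ≡ 1. Multiply: 8^10 ≡ 1^8 × 1^2 ≡ 1 × 1 (mod 7): 1 × 1 = 1 ≡ 1. So 8^10 ≡ 1 (mod 7).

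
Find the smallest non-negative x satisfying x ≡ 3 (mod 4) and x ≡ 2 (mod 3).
M = 4 × 3 = 12. M₁ = 3, y₁ ≡ 3 (mod 4). M₂ = 4, y₂ ≡ 1 (mod 3). x = 3×3×3 + 2×4×1 ≡ 11 (mod 12)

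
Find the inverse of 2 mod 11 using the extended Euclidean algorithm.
Extended GCD: 2(-5) + 11(1) = 1. So 2^(-1) ≡ 6 ≡ 6 (mod 11). Verify: 2 × 6 = 12 ≡ 1 (mod 11)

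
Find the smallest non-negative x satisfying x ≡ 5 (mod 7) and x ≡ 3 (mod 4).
M = 7 × 4 = 28. M₁ = 4, y₁ ≡ 2 (mod 7). M₂ = 7, y₂ ≡ 3 (mod 4). x = 5×4×2 + 3×7×3 ≡ 19 (mod 28)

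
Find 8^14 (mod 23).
Using repeated squaring. 14 = 8 + 4 + 2 (binary 1110). Repeated squaring mod 23: 8^1 ≡ 8; 8^2 ≡ 8² = 64 ≡ 18; 8^4 ≡ 18² = 324 ≡ 2; 8^8 ≡ 2² = 4 ≡ 4. Multiply: 8^14 = 8^8 × 8^4 × 8^2 ≡ 4 × 2 × 18 (mod 23): 4 × 2 = 8 ≡ 8; 8 × 18 = 144 ≡ 6. So 8^14 ≡ 6 (mod 23).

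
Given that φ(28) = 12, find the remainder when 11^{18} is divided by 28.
By Euler: 11^{12} ≡ 1 (mod 28) since gcd(11, 28) = 1. 18 = 1×12 + 6. So 11^{18} ≡ 11^{6} ≡ 1 (mod 28)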